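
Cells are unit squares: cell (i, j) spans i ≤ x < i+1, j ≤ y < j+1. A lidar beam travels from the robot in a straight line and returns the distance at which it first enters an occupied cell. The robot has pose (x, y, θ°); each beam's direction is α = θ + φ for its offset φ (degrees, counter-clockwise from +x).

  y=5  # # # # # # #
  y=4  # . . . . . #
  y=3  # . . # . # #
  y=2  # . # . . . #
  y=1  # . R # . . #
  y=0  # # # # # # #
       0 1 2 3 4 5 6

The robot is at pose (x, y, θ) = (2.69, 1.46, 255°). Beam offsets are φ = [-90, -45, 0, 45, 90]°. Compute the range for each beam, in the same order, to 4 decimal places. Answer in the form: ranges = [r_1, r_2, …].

ranges = [1.7496, 0.9200, 0.4762, 0.5312, 0.3209]

beam 1: φ=-90°, α=165°
  d=(-0.9659,0.2588)  start (2,1)  tX=0.7143 tY=2.0864  stride 1/|dx|=1.0353 1/|dy|=3.8637
    cross x-line → (1,1), t=0.7143
    cross x-line → (0,1), t=1.7496 (wall)
  → r_1 = 1.7496
beam 2: φ=-45°, α=210°
  d=(-0.8660,-0.5000)  start (2,1)  tX=0.7967 tY=0.9200  stride 1/|dx|=1.1547 1/|dy|=2.0000
    cross x-line → (1,1), t=0.7967
    cross y-line → (1,0), t=0.9200 (wall)
  → r_2 = 0.9200
beam 3: φ=0°, α=255°
  d=(-0.2588,-0.9659)  start (2,1)  tX=2.6660 tY=0.4762  stride 1/|dx|=3.8637 1/|dy|=1.0353
    cross y-line → (2,0), t=0.4762 (wall)
  → r_3 = 0.4762
beam 4: φ=45°, α=300°
  d=(0.5000,-0.8660)  start (2,1)  tX=0.6200 tY=0.5312  stride 1/|dx|=2.0000 1/|dy|=1.1547
    cross y-line → (2,0), t=0.5312 (wall)
  → r_4 = 0.5312
beam 5: φ=90°, α=345°
  d=(0.9659,-0.2588)  start (2,1)  tX=0.3209 tY=1.7773  stride 1/|dx|=1.0353 1/|dy|=3.8637
    cross x-line → (3,1), t=0.3209 (wall)
  → r_5 = 0.3209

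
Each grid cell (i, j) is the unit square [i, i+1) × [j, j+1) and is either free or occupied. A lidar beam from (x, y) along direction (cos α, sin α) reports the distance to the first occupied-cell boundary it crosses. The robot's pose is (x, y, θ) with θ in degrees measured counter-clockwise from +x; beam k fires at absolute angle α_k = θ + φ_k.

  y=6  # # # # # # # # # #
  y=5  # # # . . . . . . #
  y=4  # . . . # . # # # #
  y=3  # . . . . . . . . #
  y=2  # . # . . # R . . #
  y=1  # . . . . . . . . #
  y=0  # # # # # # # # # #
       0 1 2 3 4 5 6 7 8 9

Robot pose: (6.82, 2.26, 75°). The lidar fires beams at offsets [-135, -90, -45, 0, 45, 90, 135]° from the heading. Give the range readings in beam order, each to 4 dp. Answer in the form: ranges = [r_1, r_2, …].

ranges = [1.4549, 2.2569, 2.5172, 1.8014, 4.3186, 0.8489, 2.5200]

beam 1: φ=-135°, α=300°
  cosα=0.5000 sinα=-0.8660 | (6,2) | tMaxX 0.3600 tMaxY 0.3002 | tΔX 2.0000 tΔY 1.1547
    t=0.3002 [y] (6,1)
    t=0.3600 [x] (7,1)
    t=1.4549 [y] (7,0) — stop
  → r_1 = 1.4549
beam 2: φ=-90°, α=345°
  cosα=0.9659 sinα=-0.2588 | (6,2) | tMaxX 0.1863 tMaxY 1.0046 | tΔX 1.0353 tΔY 3.8637
    t=0.1863 [x] (7,2)
    t=1.0046 [y] (7,1)
    t=1.2216 [x] (8,1)
    t=2.2569 [x] (9,1) — stop
  → r_2 = 2.2569
beam 3: φ=-45°, α=30°
  cosα=0.8660 sinα=0.5000 | (6,2) | tMaxX 0.2078 tMaxY 1.4800 | tΔX 1.1547 tΔY 2.0000
    t=0.2078 [x] (7,2)
    t=1.3625 [x] (8,2)
    t=1.4800 [y] (8,3)
    t=2.5172 [x] (9,3) — stop
  → r_3 = 2.5172
beam 4: φ=0°, α=75°
  cosα=0.2588 sinα=0.9659 | (6,2) | tMaxX 0.6955 tMaxY 0.7661 | tΔX 3.8637 tΔY 1.0353
    t=0.6955 [x] (7,2)
    t=0.7661 [y] (7,3)
    t=1.8014 [y] (7,4) — stop
  → r_4 = 1.8014
beam 5: φ=45°, α=120°
  cosα=-0.5000 sinα=0.8660 | (6,2) | tMaxX 1.6400 tMaxY 0.8545 | tΔX 2.0000 tΔY 1.1547
    t=0.8545 [y] (6,3)
    t=1.6400 [x] (5,3)
    t=2.0092 [y] (5,4)
    t=3.1639 [y] (5,5)
    t=3.6400 [x] (4,5)
    t=4.3186 [y] (4,6) — stop
  → r_5 = 4.3186
beam 6: φ=90°, α=165°
  cosα=-0.9659 sinα=0.2588 | (6,2) | tMaxX 0.8489 tMaxY 2.8591 | tΔX 1.0353 tΔY 3.8637
    t=0.8489 [x] (5,2) — stop
  → r_6 = 0.8489
beam 7: φ=135°, α=210°
  cosα=-0.8660 sinα=-0.5000 | (6,2) | tMaxX 0.9469 tMaxY 0.5200 | tΔX 1.1547 tΔY 2.0000
    t=0.5200 [y] (6,1)
    t=0.9469 [x] (5,1)
    t=2.1016 [x] (4,1)
    t=2.5200 [y] (4,0) — stop
  → r_7 = 2.5200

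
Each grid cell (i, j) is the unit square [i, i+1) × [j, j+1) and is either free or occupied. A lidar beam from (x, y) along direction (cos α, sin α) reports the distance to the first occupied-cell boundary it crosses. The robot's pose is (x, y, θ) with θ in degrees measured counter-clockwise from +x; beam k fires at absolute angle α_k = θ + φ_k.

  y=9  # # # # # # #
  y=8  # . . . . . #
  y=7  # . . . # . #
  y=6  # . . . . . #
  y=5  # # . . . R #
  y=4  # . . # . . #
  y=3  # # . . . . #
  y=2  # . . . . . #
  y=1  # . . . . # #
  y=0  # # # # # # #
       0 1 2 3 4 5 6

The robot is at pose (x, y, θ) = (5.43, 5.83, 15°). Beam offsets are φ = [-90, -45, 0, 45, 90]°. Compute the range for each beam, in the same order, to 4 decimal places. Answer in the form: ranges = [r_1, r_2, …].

beam 1: φ=-90°, α=285°
  d=(0.2588,-0.9659)  start (5,5)  tX=2.2023 tY=0.8593  stride 1/|dx|=3.8637 1/|dy|=1.0353
    cross y-line → (5,4), t=0.8593
    cross y-line → (5,3), t=1.8946
    cross x-line → (6,3), t=2.2023 (wall)
  → r_1 = 2.2023
beam 2: φ=-45°, α=330°
  d=(0.8660,-0.5000)  start (5,5)  tX=0.6582 tY=1.6600  stride 1/|dx|=1.1547 1/|dy|=2.0000
    cross x-line → (6,5), t=0.6582 (wall)
  → r_2 = 0.6582
beam 3: φ=0°, α=15°
  d=(0.9659,0.2588)  start (5,5)  tX=0.5901 tY=0.6568  stride 1/|dx|=1.0353 1/|dy|=3.8637
    cross x-line → (6,5), t=0.5901 (wall)
  → r_3 = 0.5901
beam 4: φ=45°, α=60°
  d=(0.5000,0.8660)  start (5,5)  tX=1.1400 tY=0.1963  stride 1/|dx|=2.0000 1/|dy|=1.1547
    cross y-line → (5,6), t=0.1963
    cross x-line → (6,6), t=1.1400 (wall)
  → r_4 = 1.1400
beam 5: φ=90°, α=105°
  d=(-0.2588,0.9659)  start (5,5)  tX=1.6614 tY=0.1760  stride 1/|dx|=3.8637 1/|dy|=1.0353
    cross y-line → (5,6), t=0.1760
    cross y-line → (5,7), t=1.2113
    cross x-line → (4,7), t=1.6614 (wall)
  → r_5 = 1.6614

ranges = [2.2023, 0.6582, 0.5901, 1.1400, 1.6614]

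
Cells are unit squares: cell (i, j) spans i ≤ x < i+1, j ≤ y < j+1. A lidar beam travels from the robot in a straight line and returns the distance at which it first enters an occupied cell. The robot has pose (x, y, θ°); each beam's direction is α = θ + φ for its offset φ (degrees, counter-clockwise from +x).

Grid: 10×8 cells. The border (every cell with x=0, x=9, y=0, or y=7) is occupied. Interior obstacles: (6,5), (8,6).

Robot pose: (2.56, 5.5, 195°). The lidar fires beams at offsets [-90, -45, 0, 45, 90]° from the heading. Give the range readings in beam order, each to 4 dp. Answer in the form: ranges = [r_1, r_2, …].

beam 1: φ=-90°, α=105°
  cosα=-0.2588 sinα=0.9659 | (2,5) | tMaxX 2.1637 tMaxY 0.5176 | tΔX 3.8637 tΔY 1.0353
    t=0.5176 [y] (2,6)
    t=1.5529 [y] (2,7) — stop
  → r_1 = 1.5529
beam 2: φ=-45°, α=150°
  cosα=-0.8660 sinα=0.5000 | (2,5) | tMaxX 0.6466 tMaxY 1.0000 | tΔX 1.1547 tΔY 2.0000
    t=0.6466 [x] (1,5)
    t=1.0000 [y] (1,6)
    t=1.8013 [x] (0,6) — stop
  → r_2 = 1.8013
beam 3: φ=0°, α=195°
  cosα=-0.9659 sinα=-0.2588 | (2,5) | tMaxX 0.5798 tMaxY 1.9319 | tΔX 1.0353 tΔY 3.8637
    t=0.5798 [x] (1,5)
    t=1.6150 [x] (0,5) — stop
  → r_3 = 1.6150
beam 4: φ=45°, α=240°
  cosα=-0.5000 sinα=-0.8660 | (2,5) | tMaxX 1.1200 tMaxY 0.5774 | tΔX 2.0000 tΔY 1.1547
    t=0.5774 [y] (2,4)
    t=1.1200 [x] (1,4)
    t=1.7321 [y] (1,3)
    t=2.8868 [y] (1,2)
    t=3.1200 [x] (0,2) — stop
  → r_4 = 3.1200
beam 5: φ=90°, α=285°
  cosα=0.2588 sinα=-0.9659 | (2,5) | tMaxX 1.7000 tMaxY 0.5176 | tΔX 3.8637 tΔY 1.0353
    t=0.5176 [y] (2,4)
    t=1.5529 [y] (2,3)
    t=1.7000 [x] (3,3)
    t=2.5882 [y] (3,2)
    t=3.6235 [y] (3,1)
    t=4.6587 [y] (3,0) — stop
  → r_5 = 4.6587

ranges = [1.5529, 1.8013, 1.6150, 3.1200, 4.6587]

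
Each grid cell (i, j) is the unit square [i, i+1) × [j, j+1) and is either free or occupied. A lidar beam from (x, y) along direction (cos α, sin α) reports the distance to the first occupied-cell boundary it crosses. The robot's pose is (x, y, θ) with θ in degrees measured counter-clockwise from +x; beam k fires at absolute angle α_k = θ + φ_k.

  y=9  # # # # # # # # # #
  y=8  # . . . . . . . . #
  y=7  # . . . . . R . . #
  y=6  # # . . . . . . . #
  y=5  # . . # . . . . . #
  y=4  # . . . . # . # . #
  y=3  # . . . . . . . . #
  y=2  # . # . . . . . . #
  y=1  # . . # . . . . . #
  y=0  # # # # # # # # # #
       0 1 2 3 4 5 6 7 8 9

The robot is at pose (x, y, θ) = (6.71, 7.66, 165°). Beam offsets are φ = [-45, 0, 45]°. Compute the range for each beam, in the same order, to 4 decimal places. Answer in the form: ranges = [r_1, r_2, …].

beam 1: φ=-45°, α=120°
  d=(-0.5000,0.8660)  start (6,7)  tX=1.4200 tY=0.3926  stride 1/|dx|=2.0000 1/|dy|=1.1547
    cross y-line → (6,8), t=0.3926
    cross x-line → (5,8), t=1.4200
    cross y-line → (5,9), t=1.5473 (wall)
  → r_1 = 1.5473
beam 2: φ=0°, α=165°
  d=(-0.9659,0.2588)  start (6,7)  tX=0.7350 tY=1.3137  stride 1/|dx|=1.0353 1/|dy|=3.8637
    cross x-line → (5,7), t=0.7350
    cross y-line → (5,8), t=1.3137
    cross x-line → (4,8), t=1.7703
    cross x-line → (3,8), t=2.8056
    cross x-line → (2,8), t=3.8409
    cross x-line → (1,8), t=4.8762
    cross y-line → (1,9), t=5.1774 (wall)
  → r_2 = 5.1774
beam 3: φ=45°, α=210°
  d=(-0.8660,-0.5000)  start (6,7)  tX=0.8198 tY=1.3200  stride 1/|dx|=1.1547 1/|dy|=2.0000
    cross x-line → (5,7), t=0.8198
    cross y-line → (5,6), t=1.3200
    cross x-line → (4,6), t=1.9745
    cross x-line → (3,6), t=3.1292
    cross y-line → (3,5), t=3.3200 (wall)
  → r_3 = 3.3200

ranges = [1.5473, 5.1774, 3.3200]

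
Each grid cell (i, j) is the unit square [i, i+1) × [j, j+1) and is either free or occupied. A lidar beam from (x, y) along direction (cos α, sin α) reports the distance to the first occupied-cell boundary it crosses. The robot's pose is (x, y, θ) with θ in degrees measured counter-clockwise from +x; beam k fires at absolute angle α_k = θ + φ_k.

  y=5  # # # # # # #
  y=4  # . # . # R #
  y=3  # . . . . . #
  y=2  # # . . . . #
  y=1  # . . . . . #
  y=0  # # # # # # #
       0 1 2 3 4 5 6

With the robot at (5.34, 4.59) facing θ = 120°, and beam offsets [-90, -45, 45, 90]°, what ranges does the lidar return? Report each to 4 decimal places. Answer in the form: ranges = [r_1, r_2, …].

beam 1: φ=-90°, α=30°
  direction (0.8660, 0.5000); cell (5,4); t to first gridline: x 0.7621, y 0.8200 (then +1.1547 / +2.0000)
    (6,4) via x @ 0.7621  # hit
  → r_1 = 0.7621
beam 2: φ=-45°, α=75°
  direction (0.2588, 0.9659); cell (5,4); t to first gridline: x 2.5500, y 0.4245 (then +3.8637 / +1.0353)
    (5,5) via y @ 0.4245  # hit
  → r_2 = 0.4245
beam 3: φ=45°, α=165°
  direction (-0.9659, 0.2588); cell (5,4); t to first gridline: x 0.3520, y 1.5841 (then +1.0353 / +3.8637)
    (4,4) via x @ 0.3520  # hit
  → r_3 = 0.3520
beam 4: φ=90°, α=210°
  direction (-0.8660, -0.5000); cell (5,4); t to first gridline: x 0.3926, y 1.1800 (then +1.1547 / +2.0000)
    (4,4) via x @ 0.3926  # hit
  → r_4 = 0.3926

ranges = [0.7621, 0.4245, 0.3520, 0.3926]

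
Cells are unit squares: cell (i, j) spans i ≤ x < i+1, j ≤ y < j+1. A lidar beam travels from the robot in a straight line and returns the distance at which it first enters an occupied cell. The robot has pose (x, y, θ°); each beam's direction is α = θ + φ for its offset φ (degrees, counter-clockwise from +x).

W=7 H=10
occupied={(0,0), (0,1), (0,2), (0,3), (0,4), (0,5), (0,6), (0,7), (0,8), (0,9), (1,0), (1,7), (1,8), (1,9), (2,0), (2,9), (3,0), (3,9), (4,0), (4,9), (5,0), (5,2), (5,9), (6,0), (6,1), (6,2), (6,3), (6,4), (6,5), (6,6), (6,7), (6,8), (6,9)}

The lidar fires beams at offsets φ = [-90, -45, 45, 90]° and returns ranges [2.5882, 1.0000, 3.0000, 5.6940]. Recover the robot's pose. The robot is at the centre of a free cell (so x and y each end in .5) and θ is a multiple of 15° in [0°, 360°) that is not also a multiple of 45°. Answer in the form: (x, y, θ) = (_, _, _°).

Candidates: 37 free-cell centres × 16 headings = 592 poses. Raycast each; keep the one whose scan matches to 4 dp.
  (2.5, 2.5, 210°): beam 1 = 3.0000 ≠ 2.5882 ✗
  (3.5, 4.5, 255°): beam 2 = 2.8868 ≠ 1.0000 ✗
  (4.5, 7.5, 210°): beam 1 = 1.7321 ≠ 2.5882 ✗
  (1.5, 3.5, 165°): beam 1 = 5.6940 ≠ 2.5882 ✗
  …
  (4.5, 3.5, 15°): r_1=2.5882, r_2=1.0000, r_3=3.0000, r_4=5.6940 — all match ✓
Only this pose fits every beam.

(x, y, θ) = (4.5, 3.5, 15°)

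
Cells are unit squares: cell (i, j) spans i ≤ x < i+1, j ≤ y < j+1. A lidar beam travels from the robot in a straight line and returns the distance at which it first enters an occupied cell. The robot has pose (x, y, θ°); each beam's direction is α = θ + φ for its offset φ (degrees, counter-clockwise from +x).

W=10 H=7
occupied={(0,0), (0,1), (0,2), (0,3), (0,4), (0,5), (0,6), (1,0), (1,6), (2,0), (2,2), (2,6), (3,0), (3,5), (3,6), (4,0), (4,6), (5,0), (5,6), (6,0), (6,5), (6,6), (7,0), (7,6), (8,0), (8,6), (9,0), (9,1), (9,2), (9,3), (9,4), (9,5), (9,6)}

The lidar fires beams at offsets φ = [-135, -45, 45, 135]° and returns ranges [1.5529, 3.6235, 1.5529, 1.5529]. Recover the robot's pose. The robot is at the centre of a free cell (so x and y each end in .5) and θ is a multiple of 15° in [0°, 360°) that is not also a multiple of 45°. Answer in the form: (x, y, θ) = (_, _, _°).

Candidates: 37 free-cell centres × 16 headings = 592 poses. Raycast each; keep the one whose scan matches to 4 dp.
  (6.5, 4.5, 210°): beam 1 = 0.5176 ≠ 1.5529 ✗
  (7.5, 3.5, 60°): beam 1 = 2.5882 ≠ 1.5529 ✗
  (5.5, 4.5, 165°): beam 1 = 1.0000 ≠ 1.5529 ✗
  (2.5, 5.5, 105°): beam 1 = 0.5774 ≠ 1.5529 ✗
  …
  (2.5, 4.5, 60°): r_1=1.5529, r_2=3.6235, r_3=1.5529, r_4=1.5529 — all match ✓
Unique over the lattice → pose = (2.5, 4.5, 60°).

(x, y, θ) = (2.5, 4.5, 60°)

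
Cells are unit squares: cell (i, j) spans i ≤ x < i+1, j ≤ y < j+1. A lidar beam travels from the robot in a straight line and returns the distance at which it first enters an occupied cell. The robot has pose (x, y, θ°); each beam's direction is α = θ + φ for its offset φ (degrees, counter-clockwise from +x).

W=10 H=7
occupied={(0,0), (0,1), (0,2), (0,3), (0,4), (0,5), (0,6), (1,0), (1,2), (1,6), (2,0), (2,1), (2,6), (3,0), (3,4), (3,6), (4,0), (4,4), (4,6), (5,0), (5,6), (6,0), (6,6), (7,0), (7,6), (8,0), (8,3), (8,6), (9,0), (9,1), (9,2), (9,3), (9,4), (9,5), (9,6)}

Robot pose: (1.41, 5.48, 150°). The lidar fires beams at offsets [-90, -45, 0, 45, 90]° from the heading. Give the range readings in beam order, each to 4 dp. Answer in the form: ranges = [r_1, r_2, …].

beam 1: φ=-90°, α=60°
  dir = (cos 60°, sin 60°) = (0.5000, 0.8660); from cell (1,5)
  next x-line at t=1.1800, next y-line at t=0.6004; Δt_x=2.0000, Δt_y=1.1547
    y: enter (1,6) at t=0.6004 ← occupied
  → r_1 = 0.6004
beam 2: φ=-45°, α=105°
  dir = (cos 105°, sin 105°) = (-0.2588, 0.9659); from cell (1,5)
  next x-line at t=1.5841, next y-line at t=0.5383; Δt_x=3.8637, Δt_y=1.0353
    y: enter (1,6) at t=0.5383 ← occupied
  → r_2 = 0.5383
beam 3: φ=0°, α=150°
  dir = (cos 150°, sin 150°) = (-0.8660, 0.5000); from cell (1,5)
  next x-line at t=0.4734, next y-line at t=1.0400; Δt_x=1.1547, Δt_y=2.0000
    x: enter (0,5) at t=0.4734 ← occupied
  → r_3 = 0.4734
beam 4: φ=45°, α=195°
  dir = (cos 195°, sin 195°) = (-0.9659, -0.2588); from cell (1,5)
  next x-line at t=0.4245, next y-line at t=1.8546; Δt_x=1.0353, Δt_y=3.8637
    x: enter (0,5) at t=0.4245 ← occupied
  → r_4 = 0.4245
beam 5: φ=90°, α=240°
  dir = (cos 240°, sin 240°) = (-0.5000, -0.8660); from cell (1,5)
  next x-line at t=0.8200, next y-line at t=0.5543; Δt_x=2.0000, Δt_y=1.1547
    y: enter (1,4) at t=0.5543
    x: enter (0,4) at t=0.8200 ← occupied
  → r_5 = 0.8200

ranges = [0.6004, 0.5383, 0.4734, 0.4245, 0.8200]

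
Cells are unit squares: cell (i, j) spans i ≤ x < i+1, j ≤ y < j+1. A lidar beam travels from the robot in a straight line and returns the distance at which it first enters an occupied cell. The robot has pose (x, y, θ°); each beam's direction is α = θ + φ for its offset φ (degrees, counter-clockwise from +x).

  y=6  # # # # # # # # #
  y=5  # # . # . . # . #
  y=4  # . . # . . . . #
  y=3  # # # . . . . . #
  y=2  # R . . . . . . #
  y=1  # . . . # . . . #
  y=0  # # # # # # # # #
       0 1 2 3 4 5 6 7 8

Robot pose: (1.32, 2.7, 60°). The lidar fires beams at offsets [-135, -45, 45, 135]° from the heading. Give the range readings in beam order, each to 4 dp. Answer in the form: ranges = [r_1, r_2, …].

ranges = [1.7600, 1.1591, 0.3106, 0.3313]

beam 1: φ=-135°, α=285°
  d=(0.2588,-0.9659)  start (1,2)  tX=2.6273 tY=0.7247  stride 1/|dx|=3.8637 1/|dy|=1.0353
    cross y-line → (1,1), t=0.7247
    cross y-line → (1,0), t=1.7600 (wall)
  → r_1 = 1.7600
beam 2: φ=-45°, α=15°
  d=(0.9659,0.2588)  start (1,2)  tX=0.7040 tY=1.1591  stride 1/|dx|=1.0353 1/|dy|=3.8637
    cross x-line → (2,2), t=0.7040
    cross y-line → (2,3), t=1.1591 (wall)
  → r_2 = 1.1591
beam 3: φ=45°, α=105°
  d=(-0.2588,0.9659)  start (1,2)  tX=1.2364 tY=0.3106  stride 1/|dx|=3.8637 1/|dy|=1.0353
    cross y-line → (1,3), t=0.3106 (wall)
  → r_3 = 0.3106
beam 4: φ=135°, α=195°
  d=(-0.9659,-0.2588)  start (1,2)  tX=0.3313 tY=2.7046  stride 1/|dx|=1.0353 1/|dy|=3.8637
    cross x-line → (0,2), t=0.3313 (wall)
  → r_4 = 0.3313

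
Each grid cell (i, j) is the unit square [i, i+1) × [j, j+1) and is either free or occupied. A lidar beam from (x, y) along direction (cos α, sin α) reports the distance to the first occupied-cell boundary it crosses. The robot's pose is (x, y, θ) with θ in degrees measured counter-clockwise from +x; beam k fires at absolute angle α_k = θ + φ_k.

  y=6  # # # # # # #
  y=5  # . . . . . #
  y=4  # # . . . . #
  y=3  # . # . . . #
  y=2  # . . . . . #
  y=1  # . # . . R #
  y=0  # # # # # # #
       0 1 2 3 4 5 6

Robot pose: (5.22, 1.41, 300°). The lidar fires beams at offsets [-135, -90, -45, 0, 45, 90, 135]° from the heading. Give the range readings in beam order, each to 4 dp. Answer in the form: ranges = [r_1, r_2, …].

ranges = [4.3689, 0.8200, 0.4245, 0.4734, 0.8075, 0.9007, 3.0137]

beam 1: φ=-135°, α=165°
  dir = (cos 165°, sin 165°) = (-0.9659, 0.2588); from cell (5,1)
  next x-line at t=0.2278, next y-line at t=2.2796; Δt_x=1.0353, Δt_y=3.8637
    x: enter (4,1) at t=0.2278
    x: enter (3,1) at t=1.2630
    y: enter (3,2) at t=2.2796
    x: enter (2,2) at t=2.2983
    x: enter (1,2) at t=3.3336
    x: enter (0,2) at t=4.3689 ← occupied
  → r_1 = 4.3689
beam 2: φ=-90°, α=210°
  dir = (cos 210°, sin 210°) = (-0.8660, -0.5000); from cell (5,1)
  next x-line at t=0.2540, next y-line at t=0.8200; Δt_x=1.1547, Δt_y=2.0000
    x: enter (4,1) at t=0.2540
    y: enter (4,0) at t=0.8200 ← occupied
  → r_2 = 0.8200
beam 3: φ=-45°, α=255°
  dir = (cos 255°, sin 255°) = (-0.2588, -0.9659); from cell (5,1)
  next x-line at t=0.8500, next y-line at t=0.4245; Δt_x=3.8637, Δt_y=1.0353
    y: enter (5,0) at t=0.4245 ← occupied
  → r_3 = 0.4245
beam 4: φ=0°, α=300°
  dir = (cos 300°, sin 300°) = (0.5000, -0.8660); from cell (5,1)
  next x-line at t=1.5600, next y-line at t=0.4734; Δt_x=2.0000, Δt_y=1.1547
    y: enter (5,0) at t=0.4734 ← occupied
  → r_4 = 0.4734
beam 5: φ=45°, α=345°
  dir = (cos 345°, sin 345°) = (0.9659, -0.2588); from cell (5,1)
  next x-line at t=0.8075, next y-line at t=1.5841; Δt_x=1.0353, Δt_y=3.8637
    x: enter (6,1) at t=0.8075 ← occupied
  → r_5 = 0.8075
beam 6: φ=90°, α=30°
  dir = (cos 30°, sin 30°) = (0.8660, 0.5000); from cell (5,1)
  next x-line at t=0.9007, next y-line at t=1.1800; Δt_x=1.1547, Δt_y=2.0000
    x: enter (6,1) at t=0.9007 ← occupied
  → r_6 = 0.9007
beam 7: φ=135°, α=75°
  dir = (cos 75°, sin 75°) = (0.2588, 0.9659); from cell (5,1)
  next x-line at t=3.0137, next y-line at t=0.6108; Δt_x=3.8637, Δt_y=1.0353
    y: enter (5,2) at t=0.6108
    y: enter (5,3) at t=1.6461
    y: enter (5,4) at t=2.6814
    x: enter (6,4) at t=3.0137 ← occupied
  → r_7 = 3.0137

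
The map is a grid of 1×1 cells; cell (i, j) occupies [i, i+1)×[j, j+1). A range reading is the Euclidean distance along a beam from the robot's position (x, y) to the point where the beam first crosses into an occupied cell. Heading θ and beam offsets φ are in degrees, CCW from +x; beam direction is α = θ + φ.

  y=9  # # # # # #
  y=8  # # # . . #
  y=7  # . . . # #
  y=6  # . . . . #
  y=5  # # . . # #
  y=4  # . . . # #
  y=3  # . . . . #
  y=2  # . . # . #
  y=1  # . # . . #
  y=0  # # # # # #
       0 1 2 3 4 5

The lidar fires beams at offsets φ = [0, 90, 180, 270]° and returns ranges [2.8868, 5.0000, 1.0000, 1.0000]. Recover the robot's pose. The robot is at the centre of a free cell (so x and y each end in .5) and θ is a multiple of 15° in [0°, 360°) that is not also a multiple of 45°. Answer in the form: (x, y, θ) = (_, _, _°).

(x, y, θ) = (3.5, 6.5, 150°)

Enumerate (i+0.5, j+0.5, θ) over the 24 free cells and 16 admissible headings. For each, cast all 4 beams and compare to the given ranges.
  (3.5, 5.5, 150°): beam 3 = 0.5774 ≠ 1.0000 ✗
  (3.5, 1.5, 345°): beam 1 = 1.5529 ≠ 2.8868 ✗
  (1.5, 3.5, 165°): beam 1 = 0.5176 ≠ 2.8868 ✗
  (4.5, 1.5, 60°): beam 1 = 1.0000 ≠ 2.8868 ✗
  …
  (3.5, 6.5, 150°): r_1=2.8868, r_2=5.0000, r_3=1.0000, r_4=1.0000 — all match ✓
Unique over the lattice → pose = (3.5, 6.5, 150°).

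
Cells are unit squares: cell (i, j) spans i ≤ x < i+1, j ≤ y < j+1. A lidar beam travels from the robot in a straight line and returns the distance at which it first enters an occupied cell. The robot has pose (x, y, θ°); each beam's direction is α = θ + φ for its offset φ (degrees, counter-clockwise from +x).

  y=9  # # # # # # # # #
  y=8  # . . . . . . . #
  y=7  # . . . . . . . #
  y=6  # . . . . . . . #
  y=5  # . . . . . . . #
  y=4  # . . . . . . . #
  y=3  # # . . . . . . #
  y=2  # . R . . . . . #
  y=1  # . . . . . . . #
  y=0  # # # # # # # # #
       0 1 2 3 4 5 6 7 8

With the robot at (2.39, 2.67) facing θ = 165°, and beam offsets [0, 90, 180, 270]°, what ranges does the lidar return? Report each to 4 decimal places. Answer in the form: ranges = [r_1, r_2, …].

beam 1: φ=0°, α=165°
  direction (-0.9659, 0.2588); cell (2,2); t to first gridline: x 0.4038, y 1.2750 (then +1.0353 / +3.8637)
    (1,2) via x @ 0.4038
    (1,3) via y @ 1.2750  # hit
  → r_1 = 1.2750
beam 2: φ=90°, α=255°
  direction (-0.2588, -0.9659); cell (2,2); t to first gridline: x 1.5068, y 0.6936 (then +3.8637 / +1.0353)
    (2,1) via y @ 0.6936
    (1,1) via x @ 1.5068
    (1,0) via y @ 1.7289  # hit
  → r_2 = 1.7289
beam 3: φ=180°, α=345°
  direction (0.9659, -0.2588); cell (2,2); t to first gridline: x 0.6315, y 2.5887 (then +1.0353 / +3.8637)
    (3,2) via x @ 0.6315
    (4,2) via x @ 1.6668
    (4,1) via y @ 2.5887
    (5,1) via x @ 2.7021
    (6,1) via x @ 3.7373
    (7,1) via x @ 4.7726
    (8,1) via x @ 5.8079  # hit
  → r_3 = 5.8079
beam 4: φ=270°, α=75°
  direction (0.2588, 0.9659); cell (2,2); t to first gridline: x 2.3569, y 0.3416 (then +3.8637 / +1.0353)
    (2,3) via y @ 0.3416
    (2,4) via y @ 1.3769
    (3,4) via x @ 2.3569
    (3,5) via y @ 2.4122
    (3,6) via y @ 3.4475
    (3,7) via y @ 4.4827
    (3,8) via y @ 5.5180
    (4,8) via x @ 6.2206
    (4,9) via y @ 6.5533  # hit
  → r_4 = 6.5533

ranges = [1.2750, 1.7289, 5.8079, 6.5533]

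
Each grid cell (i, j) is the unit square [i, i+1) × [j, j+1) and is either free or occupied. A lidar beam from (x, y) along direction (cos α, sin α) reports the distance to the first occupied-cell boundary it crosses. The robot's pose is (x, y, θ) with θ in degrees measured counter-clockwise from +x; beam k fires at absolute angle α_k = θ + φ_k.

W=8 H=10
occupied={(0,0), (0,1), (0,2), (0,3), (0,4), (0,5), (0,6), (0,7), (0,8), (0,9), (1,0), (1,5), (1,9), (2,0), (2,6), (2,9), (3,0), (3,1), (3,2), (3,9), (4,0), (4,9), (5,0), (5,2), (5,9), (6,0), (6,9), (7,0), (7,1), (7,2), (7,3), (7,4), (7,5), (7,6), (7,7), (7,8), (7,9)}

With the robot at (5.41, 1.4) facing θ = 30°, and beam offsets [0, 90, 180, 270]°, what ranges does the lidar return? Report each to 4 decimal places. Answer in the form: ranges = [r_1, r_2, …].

beam 1: φ=0°, α=30°
  cosα=0.8660 sinα=0.5000 | (5,1) | tMaxX 0.6813 tMaxY 1.2000 | tΔX 1.1547 tΔY 2.0000
    t=0.6813 [x] (6,1)
    t=1.2000 [y] (6,2)
    t=1.8360 [x] (7,2) — stop
  → r_1 = 1.8360
beam 2: φ=90°, α=120°
  cosα=-0.5000 sinα=0.8660 | (5,1) | tMaxX 0.8200 tMaxY 0.6928 | tΔX 2.0000 tΔY 1.1547
    t=0.6928 [y] (5,2) — stop
  → r_2 = 0.6928
beam 3: φ=180°, α=210°
  cosα=-0.8660 sinα=-0.5000 | (5,1) | tMaxX 0.4734 tMaxY 0.8000 | tΔX 1.1547 tΔY 2.0000
    t=0.4734 [x] (4,1)
    t=0.8000 [y] (4,0) — stop
  → r_3 = 0.8000
beam 4: φ=270°, α=300°
  cosα=0.5000 sinα=-0.8660 | (5,1) | tMaxX 1.1800 tMaxY 0.4619 | tΔX 2.0000 tΔY 1.1547
    t=0.4619 [y] (5,0) — stop
  → r_4 = 0.4619

ranges = [1.8360, 0.6928, 0.8000, 0.4619]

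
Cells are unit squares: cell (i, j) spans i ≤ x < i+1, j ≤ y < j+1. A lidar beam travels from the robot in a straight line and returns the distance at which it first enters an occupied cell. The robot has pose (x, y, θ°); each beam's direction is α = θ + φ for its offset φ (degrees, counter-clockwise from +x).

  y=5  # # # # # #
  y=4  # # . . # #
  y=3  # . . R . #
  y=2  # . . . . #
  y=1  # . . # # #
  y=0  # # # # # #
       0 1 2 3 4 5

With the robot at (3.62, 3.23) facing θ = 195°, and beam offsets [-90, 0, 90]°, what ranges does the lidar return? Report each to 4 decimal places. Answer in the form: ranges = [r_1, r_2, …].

ranges = [1.8324, 2.7124, 1.2734]

beam 1: φ=-90°, α=105°
  cosα=-0.2588 sinα=0.9659 | (3,3) | tMaxX 2.3955 tMaxY 0.7972 | tΔX 3.8637 tΔY 1.0353
    t=0.7972 [y] (3,4)
    t=1.8324 [y] (3,5) — stop
  → r_1 = 1.8324
beam 2: φ=0°, α=195°
  cosα=-0.9659 sinα=-0.2588 | (3,3) | tMaxX 0.6419 tMaxY 0.8887 | tΔX 1.0353 tΔY 3.8637
    t=0.6419 [x] (2,3)
    t=0.8887 [y] (2,2)
    t=1.6771 [x] (1,2)
    t=2.7124 [x] (0,2) — stop
  → r_2 = 2.7124
beam 3: φ=90°, α=285°
  cosα=0.2588 sinα=-0.9659 | (3,3) | tMaxX 1.4682 tMaxY 0.2381 | tΔX 3.8637 tΔY 1.0353
    t=0.2381 [y] (3,2)
    t=1.2734 [y] (3,1) — stop
  → r_3 = 1.2734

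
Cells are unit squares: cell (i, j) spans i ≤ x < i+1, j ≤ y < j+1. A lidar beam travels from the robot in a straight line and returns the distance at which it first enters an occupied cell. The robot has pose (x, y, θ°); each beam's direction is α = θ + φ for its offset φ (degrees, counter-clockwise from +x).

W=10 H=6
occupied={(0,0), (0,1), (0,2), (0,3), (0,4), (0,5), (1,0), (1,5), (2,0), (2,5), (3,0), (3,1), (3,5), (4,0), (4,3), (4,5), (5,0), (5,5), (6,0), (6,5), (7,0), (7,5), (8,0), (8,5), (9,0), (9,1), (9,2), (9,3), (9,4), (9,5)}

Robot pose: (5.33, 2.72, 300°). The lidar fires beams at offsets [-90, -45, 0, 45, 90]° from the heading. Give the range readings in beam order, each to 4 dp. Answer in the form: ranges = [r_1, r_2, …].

beam 1: φ=-90°, α=210°
  direction (-0.8660, -0.5000); cell (5,2); t to first gridline: x 0.3811, y 1.4400 (then +1.1547 / +2.0000)
    (4,2) via x @ 0.3811
    (4,1) via y @ 1.4400
    (3,1) via x @ 1.5358  # hit
  → r_1 = 1.5358
beam 2: φ=-45°, α=255°
  direction (-0.2588, -0.9659); cell (5,2); t to first gridline: x 1.2750, y 0.7454 (then +3.8637 / +1.0353)
    (5,1) via y @ 0.7454
    (4,1) via x @ 1.2750
    (4,0) via y @ 1.7807  # hit
  → r_2 = 1.7807
beam 3: φ=0°, α=300°
  direction (0.5000, -0.8660); cell (5,2); t to first gridline: x 1.3400, y 0.8314 (then +2.0000 / +1.1547)
    (5,1) via y @ 0.8314
    (6,1) via x @ 1.3400
    (6,0) via y @ 1.9861  # hit
  → r_3 = 1.9861
beam 4: φ=45°, α=345°
  direction (0.9659, -0.2588); cell (5,2); t to first gridline: x 0.6936, y 2.7819 (then +1.0353 / +3.8637)
    (6,2) via x @ 0.6936
    (7,2) via x @ 1.7289
    (8,2) via x @ 2.7642
    (8,1) via y @ 2.7819
    (9,1) via x @ 3.7995  # hit
  → r_4 = 3.7995
beam 5: φ=90°, α=30°
  direction (0.8660, 0.5000); cell (5,2); t to first gridline: x 0.7736, y 0.5600 (then +1.1547 / +2.0000)
    (5,3) via y @ 0.5600
    (6,3) via x @ 0.7736
    (7,3) via x @ 1.9283
    (7,4) via y @ 2.5600
    (8,4) via x @ 3.0831
    (9,4) via x @ 4.2378  # hit
  → r_5 = 4.2378

ranges = [1.5358, 1.7807, 1.9861, 3.7995, 4.2378]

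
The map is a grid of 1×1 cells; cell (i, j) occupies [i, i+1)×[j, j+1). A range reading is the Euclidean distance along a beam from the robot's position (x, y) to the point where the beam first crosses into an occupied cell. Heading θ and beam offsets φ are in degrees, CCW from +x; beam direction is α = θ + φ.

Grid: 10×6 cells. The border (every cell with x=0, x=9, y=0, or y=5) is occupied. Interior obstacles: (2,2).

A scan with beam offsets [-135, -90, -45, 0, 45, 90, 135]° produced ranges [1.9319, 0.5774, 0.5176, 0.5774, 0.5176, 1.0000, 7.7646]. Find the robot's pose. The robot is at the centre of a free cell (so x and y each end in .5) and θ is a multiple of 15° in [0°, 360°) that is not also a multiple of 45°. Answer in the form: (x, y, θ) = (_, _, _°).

(x, y, θ) = (1.5, 1.5, 240°)

Candidates: 31 free-cell centres × 16 headings = 496 poses. Raycast each; keep the one whose scan matches to 4 dp.
  (4.5, 2.5, 330°): beam 1 = 1.5529 ≠ 1.9319 ✗
  (6.5, 4.5, 345°): beam 1 = 4.0415 ≠ 1.9319 ✗
  (3.5, 1.5, 165°): beam 1 = 6.3509 ≠ 1.9319 ✗
  (6.5, 3.5, 105°): beam 1 = 2.8868 ≠ 1.9319 ✗
  …
  (1.5, 1.5, 240°): r_1=1.9319, r_2=0.5774, r_3=0.5176, r_4=0.5774, r_5=0.5176, r_6=1.0000, r_7=7.7646 — all match ✓
Unique over the lattice → pose = (1.5, 1.5, 240°).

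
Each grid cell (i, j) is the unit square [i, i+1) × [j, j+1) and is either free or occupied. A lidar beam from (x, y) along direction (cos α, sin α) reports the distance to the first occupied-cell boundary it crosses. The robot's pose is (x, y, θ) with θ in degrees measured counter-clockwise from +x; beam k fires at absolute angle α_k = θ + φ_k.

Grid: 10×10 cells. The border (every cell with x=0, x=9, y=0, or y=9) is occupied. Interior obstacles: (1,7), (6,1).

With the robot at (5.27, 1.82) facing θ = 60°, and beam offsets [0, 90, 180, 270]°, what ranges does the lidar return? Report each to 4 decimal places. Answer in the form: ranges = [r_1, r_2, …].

beam 1: φ=0°, α=60°
  d=(0.5000,0.8660)  start (5,1)  tX=1.4600 tY=0.2078  stride 1/|dx|=2.0000 1/|dy|=1.1547
    cross y-line → (5,2), t=0.2078
    cross y-line → (5,3), t=1.3625
    cross x-line → (6,3), t=1.4600
    cross y-line → (6,4), t=2.5172
    cross x-line → (7,4), t=3.4600
    cross y-line → (7,5), t=3.6719
    cross y-line → (7,6), t=4.8266
    cross x-line → (8,6), t=5.4600
    cross y-line → (8,7), t=5.9813
    cross y-line → (8,8), t=7.1360
    cross x-line → (9,8), t=7.4600 (wall)
  → r_1 = 7.4600
beam 2: φ=90°, α=150°
  d=(-0.8660,0.5000)  start (5,1)  tX=0.3118 tY=0.3600  stride 1/|dx|=1.1547 1/|dy|=2.0000
    cross x-line → (4,1), t=0.3118
    cross y-line → (4,2), t=0.3600
    cross x-line → (3,2), t=1.4665
    cross y-line → (3,3), t=2.3600
    cross x-line → (2,3), t=2.6212
    cross x-line → (1,3), t=3.7759
    cross y-line → (1,4), t=4.3600
    cross x-line → (0,4), t=4.9306 (wall)
  → r_2 = 4.9306
beam 3: φ=180°, α=240°
  d=(-0.5000,-0.8660)  start (5,1)  tX=0.5400 tY=0.9469  stride 1/|dx|=2.0000 1/|dy|=1.1547
    cross x-line → (4,1), t=0.5400
    cross y-line → (4,0), t=0.9469 (wall)
  → r_3 = 0.9469
beam 4: φ=270°, α=330°
  d=(0.8660,-0.5000)  start (5,1)  tX=0.8429 tY=1.6400  stride 1/|dx|=1.1547 1/|dy|=2.0000
    cross x-line → (6,1), t=0.8429 (wall)
  → r_4 = 0.8429

ranges = [7.4600, 4.9306, 0.9469, 0.8429]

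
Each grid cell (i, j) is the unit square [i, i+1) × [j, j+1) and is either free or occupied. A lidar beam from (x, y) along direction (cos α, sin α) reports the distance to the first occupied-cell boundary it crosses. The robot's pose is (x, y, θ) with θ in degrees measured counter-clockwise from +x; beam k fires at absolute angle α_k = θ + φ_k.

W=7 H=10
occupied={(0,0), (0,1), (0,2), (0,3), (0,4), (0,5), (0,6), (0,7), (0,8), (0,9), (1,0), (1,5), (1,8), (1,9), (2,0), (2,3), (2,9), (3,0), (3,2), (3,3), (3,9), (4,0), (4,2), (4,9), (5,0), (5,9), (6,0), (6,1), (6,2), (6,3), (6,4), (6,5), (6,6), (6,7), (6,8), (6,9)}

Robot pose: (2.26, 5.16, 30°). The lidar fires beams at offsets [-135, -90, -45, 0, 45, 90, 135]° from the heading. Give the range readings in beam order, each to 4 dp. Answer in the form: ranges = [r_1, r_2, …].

ranges = [4.3067, 1.3395, 3.8719, 4.3186, 3.9755, 0.5200, 0.2692]

beam 1: φ=-135°, α=255°
  d=(-0.2588,-0.9659)  start (2,5)  tX=1.0046 tY=0.1656  stride 1/|dx|=3.8637 1/|dy|=1.0353
    cross y-line → (2,4), t=0.1656
    cross x-line → (1,4), t=1.0046
    cross y-line → (1,3), t=1.2009
    cross y-line → (1,2), t=2.2362
    cross y-line → (1,1), t=3.2715
    cross y-line → (1,0), t=4.3067 (wall)
  → r_1 = 4.3067
beam 2: φ=-90°, α=300°
  d=(0.5000,-0.8660)  start (2,5)  tX=1.4800 tY=0.1848  stride 1/|dx|=2.0000 1/|dy|=1.1547
    cross y-line → (2,4), t=0.1848
    cross y-line → (2,3), t=1.3395 (wall)
  → r_2 = 1.3395
beam 3: φ=-45°, α=345°
  d=(0.9659,-0.2588)  start (2,5)  tX=0.7661 tY=0.6182  stride 1/|dx|=1.0353 1/|dy|=3.8637
    cross y-line → (2,4), t=0.6182
    cross x-line → (3,4), t=0.7661
    cross x-line → (4,4), t=1.8014
    cross x-line → (5,4), t=2.8367
    cross x-line → (6,4), t=3.8719 (wall)
  → r_3 = 3.8719
beam 4: φ=0°, α=30°
  d=(0.8660,0.5000)  start (2,5)  tX=0.8545 tY=1.6800  stride 1/|dx|=1.1547 1/|dy|=2.0000
    cross x-line → (3,5), t=0.8545
    cross y-line → (3,6), t=1.6800
    cross x-line → (4,6), t=2.0092
    cross x-line → (5,6), t=3.1639
    cross y-line → (5,7), t=3.6800
    cross x-line → (6,7), t=4.3186 (wall)
  → r_4 = 4.3186
beam 5: φ=45°, α=75°
  d=(0.2588,0.9659)  start (2,5)  tX=2.8591 tY=0.8696  stride 1/|dx|=3.8637 1/|dy|=1.0353
    cross y-line → (2,6), t=0.8696
    cross y-line → (2,7), t=1.9049
    cross x-line → (3,7), t=2.8591
    cross y-line → (3,8), t=2.9402
    cross y-line → (3,9), t=3.9755 (wall)
  → r_5 = 3.9755
beam 6: φ=90°, α=120°
  d=(-0.5000,0.8660)  start (2,5)  tX=0.5200 tY=0.9699  stride 1/|dx|=2.0000 1/|dy|=1.1547
    cross x-line → (1,5), t=0.5200 (wall)
  → r_6 = 0.5200
beam 7: φ=135°, α=165°
  d=(-0.9659,0.2588)  start (2,5)  tX=0.2692 tY=3.2455  stride 1/|dx|=1.0353 1/|dy|=3.8637
    cross x-line → (1,5), t=0.2692 (wall)
  → r_7 = 0.2692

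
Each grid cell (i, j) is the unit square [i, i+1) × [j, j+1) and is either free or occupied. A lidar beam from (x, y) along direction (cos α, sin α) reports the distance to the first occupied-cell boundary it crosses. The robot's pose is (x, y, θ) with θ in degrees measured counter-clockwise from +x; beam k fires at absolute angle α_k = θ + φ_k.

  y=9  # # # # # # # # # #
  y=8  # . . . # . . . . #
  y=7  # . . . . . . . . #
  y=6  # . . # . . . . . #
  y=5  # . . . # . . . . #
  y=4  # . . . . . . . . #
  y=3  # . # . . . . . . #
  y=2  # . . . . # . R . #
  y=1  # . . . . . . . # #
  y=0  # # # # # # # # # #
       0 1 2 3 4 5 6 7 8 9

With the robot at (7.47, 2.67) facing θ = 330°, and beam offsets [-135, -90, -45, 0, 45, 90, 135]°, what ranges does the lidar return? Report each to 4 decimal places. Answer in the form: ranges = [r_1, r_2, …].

beam 1: φ=-135°, α=195°
  dir = (cos 195°, sin 195°) = (-0.9659, -0.2588); from cell (7,2)
  next x-line at t=0.4866, next y-line at t=2.5887; Δt_x=1.0353, Δt_y=3.8637
    x: enter (6,2) at t=0.4866
    x: enter (5,2) at t=1.5219 ← occupied
  → r_1 = 1.5219
beam 2: φ=-90°, α=240°
  dir = (cos 240°, sin 240°) = (-0.5000, -0.8660); from cell (7,2)
  next x-line at t=0.9400, next y-line at t=0.7736; Δt_x=2.0000, Δt_y=1.1547
    y: enter (7,1) at t=0.7736
    x: enter (6,1) at t=0.9400
    y: enter (6,0) at t=1.9283 ← occupied
  → r_2 = 1.9283
beam 3: φ=-45°, α=285°
  dir = (cos 285°, sin 285°) = (0.2588, -0.9659); from cell (7,2)
  next x-line at t=2.0478, next y-line at t=0.6936; Δt_x=3.8637, Δt_y=1.0353
    y: enter (7,1) at t=0.6936
    y: enter (7,0) at t=1.7289 ← occupied
  → r_3 = 1.7289
beam 4: φ=0°, α=330°
  dir = (cos 330°, sin 330°) = (0.8660, -0.5000); from cell (7,2)
  next x-line at t=0.6120, next y-line at t=1.3400; Δt_x=1.1547, Δt_y=2.0000
    x: enter (8,2) at t=0.6120
    y: enter (8,1) at t=1.3400 ← occupied
  → r_4 = 1.3400
beam 5: φ=45°, α=15°
  dir = (cos 15°, sin 15°) = (0.9659, 0.2588); from cell (7,2)
  next x-line at t=0.5487, next y-line at t=1.2750; Δt_x=1.0353, Δt_y=3.8637
    x: enter (8,2) at t=0.5487
    y: enter (8,3) at t=1.2750
    x: enter (9,3) at t=1.5840 ← occupied
  → r_5 = 1.5840
beam 6: φ=90°, α=60°
  dir = (cos 60°, sin 60°) = (0.5000, 0.8660); from cell (7,2)
  next x-line at t=1.0600, next y-line at t=0.3811; Δt_x=2.0000, Δt_y=1.1547
    y: enter (7,3) at t=0.3811
    x: enter (8,3) at t=1.0600
    y: enter (8,4) at t=1.5358
    y: enter (8,5) at t=2.6905
    x: enter (9,5) at t=3.0600 ← occupied
  → r_6 = 3.0600
beam 7: φ=135°, α=105°
  dir = (cos 105°, sin 105°) = (-0.2588, 0.9659); from cell (7,2)
  next x-line at t=1.8159, next y-line at t=0.3416; Δt_x=3.8637, Δt_y=1.0353
    y: enter (7,3) at t=0.3416
    y: enter (7,4) at t=1.3769
    x: enter (6,4) at t=1.8159
    y: enter (6,5) at t=2.4122
    y: enter (6,6) at t=3.4475
    y: enter (6,7) at t=4.4827
    y: enter (6,8) at t=5.5180
    x: enter (5,8) at t=5.6796
    y: enter (5,9) at t=6.5533 ← occupied
  → r_7 = 6.5533

ranges = [1.5219, 1.9283, 1.7289, 1.3400, 1.5840, 3.0600, 6.5533]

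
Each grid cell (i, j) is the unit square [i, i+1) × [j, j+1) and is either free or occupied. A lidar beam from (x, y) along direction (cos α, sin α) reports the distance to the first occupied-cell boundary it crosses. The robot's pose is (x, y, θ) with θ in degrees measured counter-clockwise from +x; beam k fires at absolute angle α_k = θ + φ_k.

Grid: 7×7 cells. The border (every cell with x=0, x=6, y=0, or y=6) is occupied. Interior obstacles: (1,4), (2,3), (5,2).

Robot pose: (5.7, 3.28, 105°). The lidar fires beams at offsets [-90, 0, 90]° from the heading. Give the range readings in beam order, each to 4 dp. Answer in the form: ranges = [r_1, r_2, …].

beam 1: φ=-90°, α=15°
  d=(0.9659,0.2588)  start (5,3)  tX=0.3106 tY=2.7819  stride 1/|dx|=1.0353 1/|dy|=3.8637
    cross x-line → (6,3), t=0.3106 (wall)
  → r_1 = 0.3106
beam 2: φ=0°, α=105°
  d=(-0.2588,0.9659)  start (5,3)  tX=2.7046 tY=0.7454  stride 1/|dx|=3.8637 1/|dy|=1.0353
    cross y-line → (5,4), t=0.7454
    cross y-line → (5,5), t=1.7807
    cross x-line → (4,5), t=2.7046
    cross y-line → (4,6), t=2.8160 (wall)
  → r_2 = 2.8160
beam 3: φ=90°, α=195°
  d=(-0.9659,-0.2588)  start (5,3)  tX=0.7247 tY=1.0818  stride 1/|dx|=1.0353 1/|dy|=3.8637
    cross x-line → (4,3), t=0.7247
    cross y-line → (4,2), t=1.0818
    cross x-line → (3,2), t=1.7600
    cross x-line → (2,2), t=2.7952
    cross x-line → (1,2), t=3.8305
    cross x-line → (0,2), t=4.8658 (wall)
  → r_3 = 4.8658

ranges = [0.3106, 2.8160, 4.8658]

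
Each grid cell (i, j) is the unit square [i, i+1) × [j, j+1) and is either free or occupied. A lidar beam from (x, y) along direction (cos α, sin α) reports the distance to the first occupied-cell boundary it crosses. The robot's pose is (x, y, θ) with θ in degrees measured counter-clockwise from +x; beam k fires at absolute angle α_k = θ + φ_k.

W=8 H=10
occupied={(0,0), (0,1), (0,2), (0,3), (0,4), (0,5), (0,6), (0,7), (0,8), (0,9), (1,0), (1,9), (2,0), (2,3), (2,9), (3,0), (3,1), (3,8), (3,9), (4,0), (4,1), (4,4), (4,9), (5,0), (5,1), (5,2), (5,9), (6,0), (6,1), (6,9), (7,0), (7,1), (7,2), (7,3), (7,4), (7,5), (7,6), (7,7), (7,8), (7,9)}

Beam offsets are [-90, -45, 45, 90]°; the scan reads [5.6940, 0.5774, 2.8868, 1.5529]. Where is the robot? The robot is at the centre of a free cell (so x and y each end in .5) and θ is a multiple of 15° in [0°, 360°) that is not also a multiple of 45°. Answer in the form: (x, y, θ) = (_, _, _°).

Enumerate (i+0.5, j+0.5, θ) over the 40 free cells and 16 admissible headings. For each, cast all 4 beams and compare to the given ranges.
  (6.5, 2.5, 105°): beam 1 = 0.5176 ≠ 5.6940 ✗
  (2.5, 5.5, 75°): beam 1 = 1.9319 ≠ 5.6940 ✗
  (6.5, 8.5, 240°): beam 1 = 1.0000 ≠ 5.6940 ✗
  (1.5, 3.5, 330°): beam 1 = 1.0000 ≠ 5.6940 ✗
  …
  (3.5, 3.5, 195°): r_1=5.6940, r_2=0.5774, r_3=2.8868, r_4=1.5529 — all match ✓
No second candidate reproduces the full scan.

(x, y, θ) = (3.5, 3.5, 195°)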